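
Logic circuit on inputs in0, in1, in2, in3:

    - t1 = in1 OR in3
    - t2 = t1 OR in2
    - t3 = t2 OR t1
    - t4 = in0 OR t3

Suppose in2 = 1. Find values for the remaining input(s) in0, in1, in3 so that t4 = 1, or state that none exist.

Check with in2 = 1 and in0=0, in1=1, in3=0:
t1 = in1 OR in3 = 1 OR 0 = 1
t2 = t1 OR in2 = 1 OR 1 = 1
t3 = t2 OR t1 = 1 OR 1 = 1
t4 = in0 OR t3 = 0 OR 1 = 1
So t4 = 1.

in0=0, in1=1, in3=0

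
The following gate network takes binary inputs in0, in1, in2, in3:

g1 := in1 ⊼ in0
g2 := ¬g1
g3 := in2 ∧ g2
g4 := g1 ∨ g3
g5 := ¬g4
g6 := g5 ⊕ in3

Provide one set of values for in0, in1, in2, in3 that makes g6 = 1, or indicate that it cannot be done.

in0=1, in1=1, in2=0, in3=0

Check with in0=1, in1=1, in2=0, in3=0:
g1 = in1 ⊼ in0 = 1 ⊼ 1 = 0
g2 = ¬g1 = ¬0 = 1
g3 = in2 ∧ g2 = 0 ∧ 1 = 0
g4 = g1 ∨ g3 = 0 ∨ 0 = 0
g5 = ¬g4 = ¬0 = 1
g6 = g5 ⊕ in3 = 1 ⊕ 0 = 1
So g6 = 1 as required.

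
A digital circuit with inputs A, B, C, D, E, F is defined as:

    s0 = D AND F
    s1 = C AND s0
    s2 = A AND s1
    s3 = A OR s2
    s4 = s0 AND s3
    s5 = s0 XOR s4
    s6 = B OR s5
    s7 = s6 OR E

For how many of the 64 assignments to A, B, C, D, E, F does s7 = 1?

s7 = s6 OR E must be 1, so at least one of s6, E is 1.
Enumerating the 64 input combinations, 50 give s7 = 1 and 14 give s7 = 0.

50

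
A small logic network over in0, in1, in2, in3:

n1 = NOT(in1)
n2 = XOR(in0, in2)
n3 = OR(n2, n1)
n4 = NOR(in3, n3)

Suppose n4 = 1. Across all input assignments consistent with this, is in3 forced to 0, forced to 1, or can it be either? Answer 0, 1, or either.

n4 = NOR(in3, n3) must be 1, so both in3 = 0 and n3 = 0.
Every assignment with n4 = 1 has in3 = 0; there are 2 such assignment(s).
  in0=0, in1=1, in2=0, in3=0
  in0=1, in1=1, in2=1, in3=0

0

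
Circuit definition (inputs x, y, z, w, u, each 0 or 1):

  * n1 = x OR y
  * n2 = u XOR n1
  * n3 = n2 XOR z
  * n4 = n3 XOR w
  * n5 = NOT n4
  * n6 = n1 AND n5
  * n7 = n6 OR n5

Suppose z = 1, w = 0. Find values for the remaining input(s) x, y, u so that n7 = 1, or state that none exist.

n7 = n6 OR n5 must be 1, so at least one of n6, n5 is 1.
Check with z = 1, w = 0 and x=0, y=1, u=0:
n1 = x OR y = 0 OR 1 = 1
n2 = u XOR n1 = 0 XOR 1 = 1
n3 = n2 XOR z = 1 XOR 1 = 0
n4 = n3 XOR w = 0 XOR 0 = 0
n5 = NOT n4 = NOT 0 = 1
n6 = n1 AND n5 = 1 AND 1 = 1
n7 = n6 OR n5 = 1 OR 1 = 1
So n7 = 1.

x=0, y=1, u=0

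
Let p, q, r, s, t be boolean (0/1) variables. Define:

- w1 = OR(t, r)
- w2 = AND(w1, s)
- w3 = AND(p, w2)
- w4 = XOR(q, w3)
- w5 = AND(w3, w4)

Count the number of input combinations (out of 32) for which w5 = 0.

w5 = AND(w3, w4) must be 0, so at least one of w3, w4 is 0.
Enumerating the 32 input combinations, 29 give w5 = 0 and 3 give w5 = 1.

29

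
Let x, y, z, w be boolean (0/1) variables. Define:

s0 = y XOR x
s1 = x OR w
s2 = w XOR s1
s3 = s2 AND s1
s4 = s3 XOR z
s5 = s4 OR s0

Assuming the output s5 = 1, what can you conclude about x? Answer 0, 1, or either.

either

Both values of x occur among assignments with s5 = 1:
  x=0: x=0, y=0, z=1, w=0
  x=1: x=1, y=0, z=0, w=0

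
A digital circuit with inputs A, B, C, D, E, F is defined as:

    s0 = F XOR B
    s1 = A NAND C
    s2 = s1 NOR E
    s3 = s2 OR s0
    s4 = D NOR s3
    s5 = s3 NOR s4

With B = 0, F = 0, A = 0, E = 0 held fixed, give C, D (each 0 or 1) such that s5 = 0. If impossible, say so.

C=0 D=0

s5 = s3 NOR s4 must be 0, so at least one of s3, s4 is 1.
Check with B = 0, F = 0, A = 0, E = 0 and C=0, D=0:
s0 = F XOR B = 0 XOR 0 = 0
s1 = A NAND C = 0 NAND 0 = 1
s2 = s1 NOR E = 1 NOR 0 = 0
s3 = s2 OR s0 = 0 OR 0 = 0
s4 = D NOR s3 = 0 NOR 0 = 1
s5 = s3 NOR s4 = 0 NOR 1 = 0
So s5 = 0.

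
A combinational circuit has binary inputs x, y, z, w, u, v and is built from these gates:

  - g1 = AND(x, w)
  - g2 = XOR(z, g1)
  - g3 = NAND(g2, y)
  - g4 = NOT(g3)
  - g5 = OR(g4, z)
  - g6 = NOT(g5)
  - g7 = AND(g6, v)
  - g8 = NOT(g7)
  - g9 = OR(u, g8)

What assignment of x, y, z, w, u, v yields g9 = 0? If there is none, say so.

g9 = OR(u, g8) must be 0, so both u = 0 and g8 = 0.
g8 = NOT(g7) must be 0, so g7 = 1.
g7 = AND(g6, v) must be 1, so both g6 = 1 and v = 1.
Check with x=0 y=1 z=0 w=1 u=0 v=1:
g1 = AND(x, w) = AND(0, 1) = 0
g2 = XOR(z, g1) = XOR(0, 0) = 0
g3 = NAND(g2, y) = NAND(0, 1) = 1
g4 = NOT(g3) = NOT 1 = 0
g5 = OR(g4, z) = OR(0, 0) = 0
g6 = NOT(g5) = NOT 0 = 1
g7 = AND(g6, v) = AND(1, 1) = 1
g8 = NOT(g7) = NOT 1 = 0
g9 = OR(u, g8) = OR(0, 0) = 0
So g9 = 0 as required.

x=0 y=1 z=0 w=1 u=0 v=1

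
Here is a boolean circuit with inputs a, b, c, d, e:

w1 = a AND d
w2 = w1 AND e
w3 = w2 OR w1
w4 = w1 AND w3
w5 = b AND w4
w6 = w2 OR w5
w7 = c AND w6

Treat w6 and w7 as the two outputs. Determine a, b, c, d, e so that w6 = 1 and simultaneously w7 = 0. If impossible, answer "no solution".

a=1, b=0, c=0, d=1, e=1

Check with a=1, b=0, c=0, d=1, e=1:
w1 = a AND d = 1 AND 1 = 1
w2 = w1 AND e = 1 AND 1 = 1
w3 = w2 OR w1 = 1 OR 1 = 1
w4 = w1 AND w3 = 1 AND 1 = 1
w5 = b AND w4 = 0 AND 1 = 0
w6 = w2 OR w5 = 1 OR 0 = 1
w7 = c AND w6 = 0 AND 1 = 0
So w6 = 1 and w7 = 0.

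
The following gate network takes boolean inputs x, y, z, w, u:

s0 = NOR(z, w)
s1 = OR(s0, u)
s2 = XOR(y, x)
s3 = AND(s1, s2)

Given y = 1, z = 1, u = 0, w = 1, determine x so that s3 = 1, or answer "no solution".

no solution exists

With y = 1, z = 1, u = 0, w = 1 fixed, none of the 2 settings of x give s3 = 1.
For example, with x=0:
s0 = NOR(z, w) = NOR(1, 1) = 0
s1 = OR(s0, u) = OR(0, 0) = 0
s2 = XOR(y, x) = XOR(1, 0) = 1
s3 = AND(s1, s2) = AND(0, 1) = 0
giving s3 = 0 ≠ 1.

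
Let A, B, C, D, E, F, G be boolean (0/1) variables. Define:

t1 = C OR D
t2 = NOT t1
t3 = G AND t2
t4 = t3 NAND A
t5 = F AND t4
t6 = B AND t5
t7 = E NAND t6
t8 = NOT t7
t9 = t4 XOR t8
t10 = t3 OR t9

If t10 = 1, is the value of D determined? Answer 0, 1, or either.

either

Both values of D occur among assignments with t10 = 1:
  D=0: A=0, B=0, C=0, D=0, E=0, F=0, G=0
  D=1: A=0, B=0, C=0, D=1, E=0, F=0, G=0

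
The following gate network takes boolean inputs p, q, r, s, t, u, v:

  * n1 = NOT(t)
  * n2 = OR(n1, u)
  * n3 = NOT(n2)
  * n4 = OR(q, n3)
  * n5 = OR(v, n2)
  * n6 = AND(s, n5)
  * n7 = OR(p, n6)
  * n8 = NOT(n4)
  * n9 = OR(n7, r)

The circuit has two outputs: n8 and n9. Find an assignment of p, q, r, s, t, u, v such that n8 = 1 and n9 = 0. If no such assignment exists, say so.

Check with p=0 q=0 r=0 s=0 t=0 u=1 v=0:
n1 = NOT(t) = NOT 0 = 1
n2 = OR(n1, u) = OR(1, 1) = 1
n3 = NOT(n2) = NOT 1 = 0
n4 = OR(q, n3) = OR(0, 0) = 0
n5 = OR(v, n2) = OR(0, 1) = 1
n6 = AND(s, n5) = AND(0, 1) = 0
n7 = OR(p, n6) = OR(0, 0) = 0
n8 = NOT(n4) = NOT 0 = 1
n9 = OR(n7, r) = OR(0, 0) = 0
So n8 = 1 and n9 = 0.

p=0 q=0 r=0 s=0 t=0 u=1 v=0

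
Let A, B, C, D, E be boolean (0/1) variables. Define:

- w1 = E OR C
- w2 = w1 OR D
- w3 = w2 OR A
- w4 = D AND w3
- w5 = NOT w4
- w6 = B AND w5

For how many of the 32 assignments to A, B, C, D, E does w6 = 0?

w6 = B AND w5 must be 0, so at least one of B, w5 is 0.
Enumerating the 32 input combinations, 24 give w6 = 0 and 8 give w6 = 1.

24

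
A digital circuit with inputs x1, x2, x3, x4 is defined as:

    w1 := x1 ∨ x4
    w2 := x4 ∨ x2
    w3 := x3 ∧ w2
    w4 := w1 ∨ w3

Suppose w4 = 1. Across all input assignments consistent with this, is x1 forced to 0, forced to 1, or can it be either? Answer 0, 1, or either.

Both values of x1 occur among assignments with w4 = 1:
  x1=0: x1=0, x2=0, x3=0, x4=1
  x1=1: x1=1, x2=0, x3=0, x4=0

either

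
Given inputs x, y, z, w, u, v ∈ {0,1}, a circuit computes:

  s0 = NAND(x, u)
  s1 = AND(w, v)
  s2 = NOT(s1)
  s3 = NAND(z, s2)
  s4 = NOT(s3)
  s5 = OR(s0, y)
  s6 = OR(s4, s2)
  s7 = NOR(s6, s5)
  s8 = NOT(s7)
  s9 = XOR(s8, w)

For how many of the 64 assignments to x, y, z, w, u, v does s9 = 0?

s9 = XOR(s8, w) must be 0, so s8 and w are equal.
Enumerating the 64 input combinations, 30 give s9 = 0 and 34 give s9 = 1.

30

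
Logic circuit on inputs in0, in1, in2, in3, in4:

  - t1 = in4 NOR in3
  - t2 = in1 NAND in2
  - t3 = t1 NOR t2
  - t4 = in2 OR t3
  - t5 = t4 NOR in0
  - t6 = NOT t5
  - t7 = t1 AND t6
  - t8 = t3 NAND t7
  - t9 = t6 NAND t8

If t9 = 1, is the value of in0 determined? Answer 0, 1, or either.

0

t9 = t6 NAND t8 must be 1, so at least one of t6, t8 is 0.
Every assignment with t9 = 1 has in0 = 0; there are 8 such assignment(s).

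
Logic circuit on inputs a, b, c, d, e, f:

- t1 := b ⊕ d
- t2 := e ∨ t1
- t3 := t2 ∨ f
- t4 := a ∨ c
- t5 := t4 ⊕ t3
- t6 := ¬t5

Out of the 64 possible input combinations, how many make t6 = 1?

t6 = ¬t5 must be 1, so t5 = 0.
t5 = t4 ⊕ t3 must be 0, so t4 and t3 are equal.
Enumerating the 64 input combinations, 44 give t6 = 1 and 20 give t6 = 0.

44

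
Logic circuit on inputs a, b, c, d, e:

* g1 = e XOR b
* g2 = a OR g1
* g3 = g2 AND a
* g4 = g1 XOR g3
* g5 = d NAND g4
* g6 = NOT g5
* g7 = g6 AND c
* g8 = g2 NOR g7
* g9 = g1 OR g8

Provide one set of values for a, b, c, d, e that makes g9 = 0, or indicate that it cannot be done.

a=1, b=1, c=0, d=1, e=1

g9 = g1 OR g8 must be 0, so both g1 = 0 and g8 = 0.
Check with a=1, b=1, c=0, d=1, e=1:
g1 = e XOR b = 1 XOR 1 = 0
g2 = a OR g1 = 1 OR 0 = 1
g3 = g2 AND a = 1 AND 1 = 1
g4 = g1 XOR g3 = 0 XOR 1 = 1
g5 = d NAND g4 = 1 NAND 1 = 0
g6 = NOT g5 = NOT 0 = 1
g7 = g6 AND c = 1 AND 0 = 0
g8 = g2 NOR g7 = 1 NOR 0 = 0
g9 = g1 OR g8 = 0 OR 0 = 0
So g9 = 0 as required.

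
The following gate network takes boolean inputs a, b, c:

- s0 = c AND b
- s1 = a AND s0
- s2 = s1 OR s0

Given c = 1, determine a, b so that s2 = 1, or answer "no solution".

s2 = s1 OR s0 must be 1, so at least one of s1, s0 is 1.
Check with c = 1 and a=1, b=1:
s0 = c AND b = 1 AND 1 = 1
s1 = a AND s0 = 1 AND 1 = 1
s2 = s1 OR s0 = 1 OR 1 = 1
So s2 = 1.

a=1, b=1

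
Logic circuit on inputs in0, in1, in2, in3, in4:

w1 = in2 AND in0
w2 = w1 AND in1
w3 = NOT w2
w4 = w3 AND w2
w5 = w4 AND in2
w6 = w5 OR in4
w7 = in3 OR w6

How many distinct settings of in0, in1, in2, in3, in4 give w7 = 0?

8

w7 = in3 OR w6 must be 0, so both in3 = 0 and w6 = 0.
Enumerating the 32 input combinations, 8 give w7 = 0 and 24 give w7 = 1.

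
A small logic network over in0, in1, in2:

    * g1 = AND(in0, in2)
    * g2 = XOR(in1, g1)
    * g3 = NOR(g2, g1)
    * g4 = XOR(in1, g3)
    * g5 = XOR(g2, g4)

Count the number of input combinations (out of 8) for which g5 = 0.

3

g5 = XOR(g2, g4) must be 0, so g2 and g4 are equal.
Satisfying assignments:
  in0=0, in1=1, in2=0
  in0=0, in1=1, in2=1
  in0=1, in1=1, in2=0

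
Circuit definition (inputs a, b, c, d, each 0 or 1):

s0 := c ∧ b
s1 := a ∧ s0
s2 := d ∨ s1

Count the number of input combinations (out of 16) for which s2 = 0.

s2 = d ∨ s1 must be 0, so both d = 0 and s1 = 0.
s1 = a ∧ s0 must be 0, so at least one of a, s0 is 0.
Enumerating the 16 input combinations, 7 give s2 = 0 and 9 give s2 = 1.

7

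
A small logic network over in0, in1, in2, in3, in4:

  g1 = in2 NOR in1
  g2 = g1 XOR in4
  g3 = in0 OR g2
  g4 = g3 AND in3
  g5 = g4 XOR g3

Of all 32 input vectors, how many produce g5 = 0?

g5 = g4 XOR g3 must be 0, so g4 and g3 are equal.
Enumerating the 32 input combinations, 20 give g5 = 0 and 12 give g5 = 1.

20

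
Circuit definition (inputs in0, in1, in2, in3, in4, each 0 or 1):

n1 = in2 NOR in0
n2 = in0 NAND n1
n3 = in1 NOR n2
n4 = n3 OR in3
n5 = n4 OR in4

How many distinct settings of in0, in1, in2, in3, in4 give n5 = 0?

8

n5 = n4 OR in4 must be 0, so both n4 = 0 and in4 = 0.
n4 = n3 OR in3 must be 0, so both n3 = 0 and in3 = 0.
n3 = in1 NOR n2 must be 0, so at least one of in1, n2 is 1.
Enumerating the 32 input combinations, 8 give n5 = 0 and 24 give n5 = 1.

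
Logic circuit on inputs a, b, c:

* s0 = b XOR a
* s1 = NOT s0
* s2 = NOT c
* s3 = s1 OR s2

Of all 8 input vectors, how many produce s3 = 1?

6

s3 = s1 OR s2 must be 1, so at least one of s1, s2 is 1.
Satisfying assignments:
  a=0, b=0, c=0
  a=0, b=0, c=1
  a=0, b=1, c=0
  a=1, b=0, c=0
  a=1, b=1, c=0
  a=1, b=1, c=1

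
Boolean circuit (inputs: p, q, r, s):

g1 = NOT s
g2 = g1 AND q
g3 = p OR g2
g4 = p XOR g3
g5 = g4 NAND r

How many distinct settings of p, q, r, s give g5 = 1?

g5 = g4 NAND r must be 1, so at least one of g4, r is 0.
Enumerating the 16 input combinations, 15 give g5 = 1 and 1 give g5 = 0.

15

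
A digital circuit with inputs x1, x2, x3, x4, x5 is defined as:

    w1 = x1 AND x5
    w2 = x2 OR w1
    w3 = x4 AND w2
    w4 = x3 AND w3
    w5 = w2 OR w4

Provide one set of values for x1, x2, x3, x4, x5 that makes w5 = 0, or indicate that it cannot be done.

w5 = w2 OR w4 must be 0, so both w2 = 0 and w4 = 0.
w2 = x2 OR w1 must be 0, so both x2 = 0 and w1 = 0.
Check with x1=1, x2=0, x3=0, x4=0, x5=0:
w1 = x1 AND x5 = 1 AND 0 = 0
w2 = x2 OR w1 = 0 OR 0 = 0
w3 = x4 AND w2 = 0 AND 0 = 0
w4 = x3 AND w3 = 0 AND 0 = 0
w5 = w2 OR w4 = 0 OR 0 = 0
So w5 = 0 as required.

x1=1, x2=0, x3=0, x4=0, x5=0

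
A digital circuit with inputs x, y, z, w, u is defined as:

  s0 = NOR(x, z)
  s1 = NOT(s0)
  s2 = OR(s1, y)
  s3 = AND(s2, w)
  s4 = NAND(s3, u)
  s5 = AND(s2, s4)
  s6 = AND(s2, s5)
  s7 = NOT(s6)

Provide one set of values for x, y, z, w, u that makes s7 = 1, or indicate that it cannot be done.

x=0 y=1 z=1 w=1 u=1

s7 = NOT(s6) must be 1, so s6 = 0.
s6 = AND(s2, s5) must be 0, so at least one of s2, s5 is 0.
Check with x=0 y=1 z=1 w=1 u=1:
s0 = NOR(x, z) = NOR(0, 1) = 0
s1 = NOT(s0) = NOT 0 = 1
s2 = OR(s1, y) = OR(1, 1) = 1
s3 = AND(s2, w) = AND(1, 1) = 1
s4 = NAND(s3, u) = NAND(1, 1) = 0
s5 = AND(s2, s4) = AND(1, 0) = 0
s6 = AND(s2, s5) = AND(1, 0) = 0
s7 = NOT(s6) = NOT 0 = 1
So s7 = 1 as required.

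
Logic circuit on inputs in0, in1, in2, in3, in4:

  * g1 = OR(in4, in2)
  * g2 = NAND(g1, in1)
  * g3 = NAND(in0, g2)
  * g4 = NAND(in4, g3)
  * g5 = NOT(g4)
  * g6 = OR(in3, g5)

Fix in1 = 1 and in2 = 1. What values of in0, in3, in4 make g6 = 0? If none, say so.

g6 = OR(in3, g5) must be 0, so both in3 = 0 and g5 = 0.
g5 = NOT(g4) must be 0, so g4 = 1.
Check with in1 = 1 and in2 = 1 and in0=1, in3=0, in4=0:
g1 = OR(in4, in2) = OR(0, 1) = 1
g2 = NAND(g1, in1) = NAND(1, 1) = 0
g3 = NAND(in0, g2) = NAND(1, 0) = 1
g4 = NAND(in4, g3) = NAND(0, 1) = 1
g5 = NOT(g4) = NOT 1 = 0
g6 = OR(in3, g5) = OR(0, 0) = 0
So g6 = 0.

in0=1, in3=0, in4=0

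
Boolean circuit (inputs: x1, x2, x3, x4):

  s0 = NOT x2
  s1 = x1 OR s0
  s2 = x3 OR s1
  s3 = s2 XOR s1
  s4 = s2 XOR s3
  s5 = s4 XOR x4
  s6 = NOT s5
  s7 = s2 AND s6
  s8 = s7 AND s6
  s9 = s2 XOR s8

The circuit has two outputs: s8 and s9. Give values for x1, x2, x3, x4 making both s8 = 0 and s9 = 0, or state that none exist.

Check with x1=0, x2=1, x3=0, x4=0:
s0 = NOT x2 = NOT 1 = 0
s1 = x1 OR s0 = 0 OR 0 = 0
s2 = x3 OR s1 = 0 OR 0 = 0
s3 = s2 XOR s1 = 0 XOR 0 = 0
s4 = s2 XOR s3 = 0 XOR 0 = 0
s5 = s4 XOR x4 = 0 XOR 0 = 0
s6 = NOT s5 = NOT 0 = 1
s7 = s2 AND s6 = 0 AND 1 = 0
s8 = s7 AND s6 = 0 AND 1 = 0
s9 = s2 XOR s8 = 0 XOR 0 = 0
So s8 = 0 and s9 = 0.

x1=0, x2=1, x3=0, x4=0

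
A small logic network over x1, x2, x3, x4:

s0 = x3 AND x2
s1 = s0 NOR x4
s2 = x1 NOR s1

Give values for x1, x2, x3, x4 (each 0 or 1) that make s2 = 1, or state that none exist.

s2 = x1 NOR s1 must be 1, so both x1 = 0 and s1 = 0.
s1 = s0 NOR x4 must be 0, so at least one of s0, x4 is 1.
Check with x1=0, x2=1, x3=1, x4=1:
s0 = x3 AND x2 = 1 AND 1 = 1
s1 = s0 NOR x4 = 1 NOR 1 = 0
s2 = x1 NOR s1 = 0 NOR 0 = 1
So s2 = 1 as required.

x1=0, x2=1, x3=1, x4=1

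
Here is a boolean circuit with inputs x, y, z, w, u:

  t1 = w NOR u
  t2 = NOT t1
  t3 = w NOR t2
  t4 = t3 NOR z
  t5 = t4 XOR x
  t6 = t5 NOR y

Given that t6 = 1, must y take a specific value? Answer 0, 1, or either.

t6 = t5 NOR y must be 1, so both t5 = 0 and y = 0.
t5 = t4 XOR x must be 0, so t4 and x are equal.
Every assignment with t6 = 1 has y = 0; there are 8 such assignment(s).

0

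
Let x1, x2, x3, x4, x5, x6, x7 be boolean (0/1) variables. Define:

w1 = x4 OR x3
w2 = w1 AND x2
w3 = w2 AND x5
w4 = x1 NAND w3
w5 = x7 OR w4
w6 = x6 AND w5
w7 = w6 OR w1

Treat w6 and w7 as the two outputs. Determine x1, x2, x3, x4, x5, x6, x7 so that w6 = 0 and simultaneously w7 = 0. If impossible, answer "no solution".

Check with x1=1, x2=1, x3=0, x4=0, x5=1, x6=0, x7=1:
w1 = x4 OR x3 = 0 OR 0 = 0
w2 = w1 AND x2 = 0 AND 1 = 0
w3 = w2 AND x5 = 0 AND 1 = 0
w4 = x1 NAND w3 = 1 NAND 0 = 1
w5 = x7 OR w4 = 1 OR 1 = 1
w6 = x6 AND w5 = 0 AND 1 = 0
w7 = w6 OR w1 = 0 OR 0 = 0
So w6 = 0 and w7 = 0.

x1=1, x2=1, x3=0, x4=0, x5=1, x6=0, x7=1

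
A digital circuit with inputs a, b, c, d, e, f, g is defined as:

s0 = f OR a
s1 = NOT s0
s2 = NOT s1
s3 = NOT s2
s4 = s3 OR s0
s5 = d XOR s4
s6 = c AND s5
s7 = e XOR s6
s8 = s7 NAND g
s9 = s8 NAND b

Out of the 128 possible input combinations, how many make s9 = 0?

48

s9 = s8 NAND b must be 0, so both s8 = 1 and b = 1.
s8 = s7 NAND g must be 1, so at least one of s7, g is 0.
Enumerating the 128 input combinations, 48 give s9 = 0 and 80 give s9 = 1.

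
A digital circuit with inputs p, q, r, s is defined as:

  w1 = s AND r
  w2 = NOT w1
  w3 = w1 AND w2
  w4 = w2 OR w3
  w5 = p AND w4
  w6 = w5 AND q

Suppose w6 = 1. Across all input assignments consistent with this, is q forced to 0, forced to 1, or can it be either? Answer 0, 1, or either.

w6 = w5 AND q must be 1, so both w5 = 1 and q = 1.
w5 = p AND w4 must be 1, so both p = 1 and w4 = 1.
Every assignment with w6 = 1 has q = 1; there are 3 such assignment(s).
  p=1, q=1, r=0, s=0
  p=1, q=1, r=0, s=1
  p=1, q=1, r=1, s=0

1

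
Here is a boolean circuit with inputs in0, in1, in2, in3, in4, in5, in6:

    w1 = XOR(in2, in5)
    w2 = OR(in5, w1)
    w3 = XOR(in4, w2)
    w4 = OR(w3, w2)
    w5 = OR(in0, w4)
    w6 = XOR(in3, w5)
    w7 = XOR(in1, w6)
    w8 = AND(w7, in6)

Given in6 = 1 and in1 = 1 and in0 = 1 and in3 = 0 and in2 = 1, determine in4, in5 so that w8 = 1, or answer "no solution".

With in6 = 1 and in1 = 1 and in0 = 1 and in3 = 0 and in2 = 1 fixed, none of the 4 settings of in4, in5 give w8 = 1.
For example, with in4=0, in5=1:
w1 = XOR(in2, in5) = XOR(1, 1) = 0
w2 = OR(in5, w1) = OR(1, 0) = 1
w3 = XOR(in4, w2) = XOR(0, 1) = 1
w4 = OR(w3, w2) = OR(1, 1) = 1
w5 = OR(in0, w4) = OR(1, 1) = 1
w6 = XOR(in3, w5) = XOR(0, 1) = 1
w7 = XOR(in1, w6) = XOR(1, 1) = 0
w8 = AND(w7, in6) = AND(0, 1) = 0
giving w8 = 0 ≠ 1.

no solution exists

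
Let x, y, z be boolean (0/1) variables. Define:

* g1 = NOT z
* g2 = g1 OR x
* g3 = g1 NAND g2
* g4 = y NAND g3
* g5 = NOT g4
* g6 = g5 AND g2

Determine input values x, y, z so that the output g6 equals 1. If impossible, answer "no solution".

x=1, y=1, z=1

g6 = g5 AND g2 must be 1, so both g5 = 1 and g2 = 1.
g5 = NOT g4 must be 1, so g4 = 0.
Check with x=1, y=1, z=1:
g1 = NOT z = NOT 1 = 0
g2 = g1 OR x = 0 OR 1 = 1
g3 = g1 NAND g2 = 0 NAND 1 = 1
g4 = y NAND g3 = 1 NAND 1 = 0
g5 = NOT g4 = NOT 0 = 1
g6 = g5 AND g2 = 1 AND 1 = 1
So g6 = 1 as required.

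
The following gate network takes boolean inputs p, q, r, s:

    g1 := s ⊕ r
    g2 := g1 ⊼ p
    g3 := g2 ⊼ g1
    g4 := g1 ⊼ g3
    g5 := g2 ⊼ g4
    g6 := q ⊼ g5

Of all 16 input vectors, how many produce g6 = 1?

g6 = q ⊼ g5 must be 1, so at least one of q, g5 is 0.
Enumerating the 16 input combinations, 14 give g6 = 1 and 2 give g6 = 0.

14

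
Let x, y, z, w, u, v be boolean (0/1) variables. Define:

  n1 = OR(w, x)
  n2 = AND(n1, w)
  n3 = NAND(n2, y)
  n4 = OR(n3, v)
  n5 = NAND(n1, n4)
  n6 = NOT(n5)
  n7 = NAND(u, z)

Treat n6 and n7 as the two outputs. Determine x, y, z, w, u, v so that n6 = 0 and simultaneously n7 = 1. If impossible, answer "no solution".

x=1, y=1, z=0, w=1, u=1, v=0

Check with x=1, y=1, z=0, w=1, u=1, v=0:
n1 = OR(w, x) = OR(1, 1) = 1
n2 = AND(n1, w) = AND(1, 1) = 1
n3 = NAND(n2, y) = NAND(1, 1) = 0
n4 = OR(n3, v) = OR(0, 0) = 0
n5 = NAND(n1, n4) = NAND(1, 0) = 1
n6 = NOT(n5) = NOT 1 = 0
n7 = NAND(u, z) = NAND(1, 0) = 1
So n6 = 0 and n7 = 1.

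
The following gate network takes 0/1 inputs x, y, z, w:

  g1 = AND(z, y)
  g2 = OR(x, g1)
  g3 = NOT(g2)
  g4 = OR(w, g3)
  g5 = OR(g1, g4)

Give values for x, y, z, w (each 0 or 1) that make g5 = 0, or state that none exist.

g5 = OR(g1, g4) must be 0, so both g1 = 0 and g4 = 0.
g1 = AND(z, y) must be 0, so at least one of z, y is 0.
Check with x=1 y=1 z=0 w=0:
g1 = AND(z, y) = AND(0, 1) = 0
g2 = OR(x, g1) = OR(1, 0) = 1
g3 = NOT(g2) = NOT 1 = 0
g4 = OR(w, g3) = OR(0, 0) = 0
g5 = OR(g1, g4) = OR(0, 0) = 0
So g5 = 0 as required.

x=1 y=1 z=0 w=0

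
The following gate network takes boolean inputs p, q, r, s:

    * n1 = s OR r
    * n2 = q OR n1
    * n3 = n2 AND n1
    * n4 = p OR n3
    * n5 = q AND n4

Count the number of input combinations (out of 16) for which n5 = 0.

9

n5 = q AND n4 must be 0, so at least one of q, n4 is 0.
Enumerating the 16 input combinations, 9 give n5 = 0 and 7 give n5 = 1.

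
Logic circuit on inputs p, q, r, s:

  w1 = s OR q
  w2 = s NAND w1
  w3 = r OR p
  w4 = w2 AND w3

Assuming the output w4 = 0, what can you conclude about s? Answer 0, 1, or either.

Both values of s occur among assignments with w4 = 0:
  s=0: p=0, q=0, r=0, s=0
  s=1: p=0, q=0, r=0, s=1

either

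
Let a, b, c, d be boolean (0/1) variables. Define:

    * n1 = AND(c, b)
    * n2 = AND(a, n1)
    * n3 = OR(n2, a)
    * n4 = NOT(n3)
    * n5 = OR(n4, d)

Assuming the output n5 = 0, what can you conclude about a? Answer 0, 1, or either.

n5 = OR(n4, d) must be 0, so both n4 = 0 and d = 0.
Every assignment with n5 = 0 has a = 1; there are 4 such assignment(s).
  a=1, b=0, c=0, d=0
  a=1, b=0, c=1, d=0
  a=1, b=1, c=0, d=0
  a=1, b=1, c=1, d=0

1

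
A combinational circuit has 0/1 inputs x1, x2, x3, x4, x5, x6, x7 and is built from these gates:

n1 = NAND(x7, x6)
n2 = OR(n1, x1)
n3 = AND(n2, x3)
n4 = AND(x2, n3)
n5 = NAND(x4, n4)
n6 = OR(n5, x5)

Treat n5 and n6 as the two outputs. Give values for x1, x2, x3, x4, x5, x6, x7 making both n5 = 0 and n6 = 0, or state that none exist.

x1=1 x2=1 x3=1 x4=1 x5=0 x6=0 x7=0

Check with x1=1 x2=1 x3=1 x4=1 x5=0 x6=0 x7=0:
n1 = NAND(x7, x6) = NAND(0, 0) = 1
n2 = OR(n1, x1) = OR(1, 1) = 1
n3 = AND(n2, x3) = AND(1, 1) = 1
n4 = AND(x2, n3) = AND(1, 1) = 1
n5 = NAND(x4, n4) = NAND(1, 1) = 0
n6 = OR(n5, x5) = OR(0, 0) = 0
So n5 = 0 and n6 = 0.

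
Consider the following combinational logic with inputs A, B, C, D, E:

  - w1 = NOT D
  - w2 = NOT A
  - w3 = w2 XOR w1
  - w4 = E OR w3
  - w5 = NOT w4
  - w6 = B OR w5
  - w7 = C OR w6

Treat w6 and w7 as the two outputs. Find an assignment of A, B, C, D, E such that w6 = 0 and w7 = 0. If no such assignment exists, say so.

A=1, B=0, C=0, D=0, E=1

Check with A=1, B=0, C=0, D=0, E=1:
w1 = NOT D = NOT 0 = 1
w2 = NOT A = NOT 1 = 0
w3 = w2 XOR w1 = 0 XOR 1 = 1
w4 = E OR w3 = 1 OR 1 = 1
w5 = NOT w4 = NOT 1 = 0
w6 = B OR w5 = 0 OR 0 = 0
w7 = C OR w6 = 0 OR 0 = 0
So w6 = 0 and w7 = 0.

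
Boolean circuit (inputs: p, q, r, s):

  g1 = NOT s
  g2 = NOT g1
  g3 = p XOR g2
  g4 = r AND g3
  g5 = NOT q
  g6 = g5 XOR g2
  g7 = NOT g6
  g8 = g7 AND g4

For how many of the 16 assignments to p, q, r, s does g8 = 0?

14

g8 = g7 AND g4 must be 0, so at least one of g7, g4 is 0.
Enumerating the 16 input combinations, 14 give g8 = 0 and 2 give g8 = 1.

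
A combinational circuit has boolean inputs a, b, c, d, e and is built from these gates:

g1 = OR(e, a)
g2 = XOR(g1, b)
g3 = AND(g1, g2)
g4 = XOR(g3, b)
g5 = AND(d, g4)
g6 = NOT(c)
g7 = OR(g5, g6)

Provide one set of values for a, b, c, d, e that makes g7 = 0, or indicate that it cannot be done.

a=0 b=0 c=1 d=0 e=0

Check with a=0 b=0 c=1 d=0 e=0:
g1 = OR(e, a) = OR(0, 0) = 0
g2 = XOR(g1, b) = XOR(0, 0) = 0
g3 = AND(g1, g2) = AND(0, 0) = 0
g4 = XOR(g3, b) = XOR(0, 0) = 0
g5 = AND(d, g4) = AND(0, 0) = 0
g6 = NOT(c) = NOT 1 = 0
g7 = OR(g5, g6) = OR(0, 0) = 0
So g7 = 0 as required.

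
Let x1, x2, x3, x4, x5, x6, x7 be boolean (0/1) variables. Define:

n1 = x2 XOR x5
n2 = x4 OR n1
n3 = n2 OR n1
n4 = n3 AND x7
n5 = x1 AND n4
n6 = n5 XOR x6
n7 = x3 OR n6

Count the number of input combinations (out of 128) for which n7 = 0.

n7 = x3 OR n6 must be 0, so both x3 = 0 and n6 = 0.
n6 = n5 XOR x6 must be 0, so n5 and x6 are equal.
Enumerating the 128 input combinations, 32 give n7 = 0 and 96 give n7 = 1.

32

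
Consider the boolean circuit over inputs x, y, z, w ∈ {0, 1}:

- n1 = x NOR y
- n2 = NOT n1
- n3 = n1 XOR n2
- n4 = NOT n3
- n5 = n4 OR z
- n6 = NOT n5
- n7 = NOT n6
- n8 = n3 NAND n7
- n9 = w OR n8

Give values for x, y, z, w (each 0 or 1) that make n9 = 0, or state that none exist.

x=0 y=0 z=1 w=0

Check with x=0 y=0 z=1 w=0:
n1 = x NOR y = 0 NOR 0 = 1
n2 = NOT n1 = NOT 1 = 0
n3 = n1 XOR n2 = 1 XOR 0 = 1
n4 = NOT n3 = NOT 1 = 0
n5 = n4 OR z = 0 OR 1 = 1
n6 = NOT n5 = NOT 1 = 0
n7 = NOT n6 = NOT 0 = 1
n8 = n3 NAND n7 = 1 NAND 1 = 0
n9 = w OR n8 = 0 OR 0 = 0
So n9 = 0 as required.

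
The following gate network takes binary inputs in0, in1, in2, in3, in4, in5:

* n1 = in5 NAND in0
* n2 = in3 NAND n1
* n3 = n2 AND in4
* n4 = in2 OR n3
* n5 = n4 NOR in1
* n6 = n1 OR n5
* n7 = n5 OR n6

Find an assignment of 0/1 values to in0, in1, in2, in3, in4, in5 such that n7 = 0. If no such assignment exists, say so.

n7 = n5 OR n6 must be 0, so both n5 = 0 and n6 = 0.
n5 = n4 NOR in1 must be 0, so at least one of n4, in1 is 1.
n6 = n1 OR n5 must be 0, so both n1 = 0 and n5 = 0.
Check with in0=1 in1=0 in2=1 in3=1 in4=0 in5=1:
n1 = in5 NAND in0 = 1 NAND 1 = 0
n2 = in3 NAND n1 = 1 NAND 0 = 1
n3 = n2 AND in4 = 1 AND 0 = 0
n4 = in2 OR n3 = 1 OR 0 = 1
n5 = n4 NOR in1 = 1 NOR 0 = 0
n6 = n1 OR n5 = 0 OR 0 = 0
n7 = n5 OR n6 = 0 OR 0 = 0
So n7 = 0 as required.

in0=1 in1=0 in2=1 in3=1 in4=0 in5=1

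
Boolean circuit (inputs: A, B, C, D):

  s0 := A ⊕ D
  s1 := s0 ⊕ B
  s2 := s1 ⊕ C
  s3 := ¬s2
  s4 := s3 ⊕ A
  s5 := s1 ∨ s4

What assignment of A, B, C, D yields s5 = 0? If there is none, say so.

s5 = s1 ∨ s4 must be 0, so both s1 = 0 and s4 = 0.
Check with A=0 B=0 C=1 D=0:
s0 = A ⊕ D = 0 ⊕ 0 = 0
s1 = s0 ⊕ B = 0 ⊕ 0 = 0
s2 = s1 ⊕ C = 0 ⊕ 1 = 1
s3 = ¬s2 = ¬1 = 0
s4 = s3 ⊕ A = 0 ⊕ 0 = 0
s5 = s1 ∨ s4 = 0 ∨ 0 = 0
So s5 = 0 as required.

A=0 B=0 C=1 D=0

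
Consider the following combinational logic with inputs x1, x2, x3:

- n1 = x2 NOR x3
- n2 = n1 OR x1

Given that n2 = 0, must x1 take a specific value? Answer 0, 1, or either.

n2 = n1 OR x1 must be 0, so both n1 = 0 and x1 = 0.
n1 = x2 NOR x3 must be 0, so at least one of x2, x3 is 1.
Every assignment with n2 = 0 has x1 = 0; there are 3 such assignment(s).
  x1=0, x2=0, x3=1
  x1=0, x2=1, x3=0
  x1=0, x2=1, x3=1

0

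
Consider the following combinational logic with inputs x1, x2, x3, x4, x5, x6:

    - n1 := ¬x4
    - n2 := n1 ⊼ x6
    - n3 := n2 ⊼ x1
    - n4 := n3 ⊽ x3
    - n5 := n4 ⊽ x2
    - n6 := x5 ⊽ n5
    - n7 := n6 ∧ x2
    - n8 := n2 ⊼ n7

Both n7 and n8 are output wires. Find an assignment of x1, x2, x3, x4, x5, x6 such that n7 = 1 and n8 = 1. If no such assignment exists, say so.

Check with x1=1 x2=1 x3=0 x4=0 x5=0 x6=1:
n1 = ¬x4 = ¬0 = 1
n2 = n1 ⊼ x6 = 1 ⊼ 1 = 0
n3 = n2 ⊼ x1 = 0 ⊼ 1 = 1
n4 = n3 ⊽ x3 = 1 ⊽ 0 = 0
n5 = n4 ⊽ x2 = 0 ⊽ 1 = 0
n6 = x5 ⊽ n5 = 0 ⊽ 0 = 1
n7 = n6 ∧ x2 = 1 ∧ 1 = 1
n8 = n2 ⊼ n7 = 0 ⊼ 1 = 1
So n7 = 1 and n8 = 1.

x1=1 x2=1 x3=0 x4=0 x5=0 x6=1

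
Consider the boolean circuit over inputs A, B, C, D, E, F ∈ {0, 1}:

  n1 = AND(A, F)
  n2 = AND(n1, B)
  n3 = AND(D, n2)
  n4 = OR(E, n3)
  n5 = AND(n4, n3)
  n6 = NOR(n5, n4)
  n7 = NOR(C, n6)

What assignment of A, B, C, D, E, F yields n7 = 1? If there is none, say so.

A=1 B=0 C=0 D=1 E=1 F=0

n7 = NOR(C, n6) must be 1, so both C = 0 and n6 = 0.
n6 = NOR(n5, n4) must be 0, so at least one of n5, n4 is 1.
Check with A=1 B=0 C=0 D=1 E=1 F=0:
n1 = AND(A, F) = AND(1, 0) = 0
n2 = AND(n1, B) = AND(0, 0) = 0
n3 = AND(D, n2) = AND(1, 0) = 0
n4 = OR(E, n3) = OR(1, 0) = 1
n5 = AND(n4, n3) = AND(1, 0) = 0
n6 = NOR(n5, n4) = NOR(0, 1) = 0
n7 = NOR(C, n6) = NOR(0, 0) = 1
So n7 = 1 as required.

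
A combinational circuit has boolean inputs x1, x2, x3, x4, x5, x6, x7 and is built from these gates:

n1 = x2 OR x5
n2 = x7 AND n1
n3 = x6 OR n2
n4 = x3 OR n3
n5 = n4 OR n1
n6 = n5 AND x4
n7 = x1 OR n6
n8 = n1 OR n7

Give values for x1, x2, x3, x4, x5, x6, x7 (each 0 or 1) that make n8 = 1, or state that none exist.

n8 = n1 OR n7 must be 1, so at least one of n1, n7 is 1.
Check with x1=1, x2=1, x3=1, x4=1, x5=1, x6=0, x7=0:
n1 = x2 OR x5 = 1 OR 1 = 1
n2 = x7 AND n1 = 0 AND 1 = 0
n3 = x6 OR n2 = 0 OR 0 = 0
n4 = x3 OR n3 = 1 OR 0 = 1
n5 = n4 OR n1 = 1 OR 1 = 1
n6 = n5 AND x4 = 1 AND 1 = 1
n7 = x1 OR n6 = 1 OR 1 = 1
n8 = n1 OR n7 = 1 OR 1 = 1
So n8 = 1 as required.

x1=1, x2=1, x3=1, x4=1, x5=1, x6=0, x7=0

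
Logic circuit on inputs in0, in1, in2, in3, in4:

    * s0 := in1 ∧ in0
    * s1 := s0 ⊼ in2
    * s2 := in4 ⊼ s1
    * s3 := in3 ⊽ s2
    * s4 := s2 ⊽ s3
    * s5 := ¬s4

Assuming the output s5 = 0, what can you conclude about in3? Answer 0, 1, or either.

s5 = ¬s4 must be 0, so s4 = 1.
s4 = s2 ⊽ s3 must be 1, so both s2 = 0 and s3 = 0.
Every assignment with s5 = 0 has in3 = 1; there are 7 such assignment(s).

1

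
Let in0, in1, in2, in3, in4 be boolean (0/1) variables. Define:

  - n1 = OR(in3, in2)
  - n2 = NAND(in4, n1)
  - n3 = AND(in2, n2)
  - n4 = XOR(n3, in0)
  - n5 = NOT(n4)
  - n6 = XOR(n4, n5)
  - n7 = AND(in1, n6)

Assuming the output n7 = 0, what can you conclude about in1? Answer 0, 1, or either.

n7 = AND(in1, n6) must be 0, so at least one of in1, n6 is 0.
Every assignment with n7 = 0 has in1 = 0; there are 16 such assignment(s).

0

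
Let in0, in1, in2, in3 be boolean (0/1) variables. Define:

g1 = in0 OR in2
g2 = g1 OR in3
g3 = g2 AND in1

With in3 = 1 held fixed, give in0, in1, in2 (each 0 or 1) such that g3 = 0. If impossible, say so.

in0=1, in1=0, in2=1

g3 = g2 AND in1 must be 0, so at least one of g2, in1 is 0.
Check with in3 = 1 and in0=1, in1=0, in2=1:
g1 = in0 OR in2 = 1 OR 1 = 1
g2 = g1 OR in3 = 1 OR 1 = 1
g3 = g2 AND in1 = 1 AND 0 = 0
So g3 = 0.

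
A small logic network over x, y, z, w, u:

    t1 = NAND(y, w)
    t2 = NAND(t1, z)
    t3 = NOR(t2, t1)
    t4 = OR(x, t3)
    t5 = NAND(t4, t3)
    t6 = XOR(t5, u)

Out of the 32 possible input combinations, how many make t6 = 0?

t6 = XOR(t5, u) must be 0, so t5 and u are equal.
Enumerating the 32 input combinations, 16 give t6 = 0 and 16 give t6 = 1.

16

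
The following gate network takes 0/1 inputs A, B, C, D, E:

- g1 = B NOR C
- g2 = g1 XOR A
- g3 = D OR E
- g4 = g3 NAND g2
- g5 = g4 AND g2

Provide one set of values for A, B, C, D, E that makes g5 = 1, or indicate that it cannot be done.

g5 = g4 AND g2 must be 1, so both g4 = 1 and g2 = 1.
g4 = g3 NAND g2 must be 1, so at least one of g3, g2 is 0.
Check with A=1 B=0 C=1 D=0 E=0:
g1 = B NOR C = 0 NOR 1 = 0
g2 = g1 XOR A = 0 XOR 1 = 1
g3 = D OR E = 0 OR 0 = 0
g4 = g3 NAND g2 = 0 NAND 1 = 1
g5 = g4 AND g2 = 1 AND 1 = 1
So g5 = 1 as required.

A=1 B=0 C=1 D=0 E=0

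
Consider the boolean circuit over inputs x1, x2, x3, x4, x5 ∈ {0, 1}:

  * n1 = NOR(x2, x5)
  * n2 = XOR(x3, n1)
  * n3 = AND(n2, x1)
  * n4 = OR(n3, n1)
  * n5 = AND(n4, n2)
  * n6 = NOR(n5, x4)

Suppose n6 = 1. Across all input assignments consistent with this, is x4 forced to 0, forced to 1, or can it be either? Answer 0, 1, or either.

0

n6 = NOR(n5, x4) must be 1, so both n5 = 0 and x4 = 0.
Every assignment with n6 = 1 has x4 = 0; there are 11 such assignment(s).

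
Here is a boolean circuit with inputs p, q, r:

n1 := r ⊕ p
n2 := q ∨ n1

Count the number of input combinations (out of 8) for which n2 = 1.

6

n2 = q ∨ n1 must be 1, so at least one of q, n1 is 1.
Satisfying assignments:
  p=0, q=0, r=1
  p=0, q=1, r=0
  p=0, q=1, r=1
  p=1, q=0, r=0
  p=1, q=1, r=0
  p=1, q=1, r=1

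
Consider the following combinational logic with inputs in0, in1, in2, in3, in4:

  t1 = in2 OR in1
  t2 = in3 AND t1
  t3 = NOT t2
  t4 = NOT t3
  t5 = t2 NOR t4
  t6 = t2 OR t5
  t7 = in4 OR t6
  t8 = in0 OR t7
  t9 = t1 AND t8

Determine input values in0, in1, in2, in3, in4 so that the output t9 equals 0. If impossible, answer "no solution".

t9 = t1 AND t8 must be 0, so at least one of t1, t8 is 0.
Check with in0=1, in1=0, in2=0, in3=0, in4=0:
t1 = in2 OR in1 = 0 OR 0 = 0
t2 = in3 AND t1 = 0 AND 0 = 0
t3 = NOT t2 = NOT 0 = 1
t4 = NOT t3 = NOT 1 = 0
t5 = t2 NOR t4 = 0 NOR 0 = 1
t6 = t2 OR t5 = 0 OR 1 = 1
t7 = in4 OR t6 = 0 OR 1 = 1
t8 = in0 OR t7 = 1 OR 1 = 1
t9 = t1 AND t8 = 0 AND 1 = 0
So t9 = 0 as required.

in0=1, in1=0, in2=0, in3=0, in4=0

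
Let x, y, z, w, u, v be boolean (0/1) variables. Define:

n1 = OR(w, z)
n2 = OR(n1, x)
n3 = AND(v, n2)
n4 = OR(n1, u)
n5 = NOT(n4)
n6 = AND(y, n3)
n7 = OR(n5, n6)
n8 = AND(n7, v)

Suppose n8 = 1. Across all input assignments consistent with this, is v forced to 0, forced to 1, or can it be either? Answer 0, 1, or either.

n8 = AND(n7, v) must be 1, so both n7 = 1 and v = 1.
n7 = OR(n5, n6) must be 1, so at least one of n5, n6 is 1.
Every assignment with n8 = 1 has v = 1; there are 17 such assignment(s).

1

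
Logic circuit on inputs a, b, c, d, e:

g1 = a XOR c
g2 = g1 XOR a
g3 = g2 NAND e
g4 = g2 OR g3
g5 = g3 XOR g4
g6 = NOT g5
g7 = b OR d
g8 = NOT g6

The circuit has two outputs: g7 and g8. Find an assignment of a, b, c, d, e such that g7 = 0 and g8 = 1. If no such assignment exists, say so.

Check with a=0 b=0 c=1 d=0 e=1:
g1 = a XOR c = 0 XOR 1 = 1
g2 = g1 XOR a = 1 XOR 0 = 1
g3 = g2 NAND e = 1 NAND 1 = 0
g4 = g2 OR g3 = 1 OR 0 = 1
g5 = g3 XOR g4 = 0 XOR 1 = 1
g6 = NOT g5 = NOT 1 = 0
g7 = b OR d = 0 OR 0 = 0
g8 = NOT g6 = NOT 0 = 1
So g7 = 0 and g8 = 1.

a=0 b=0 c=1 d=0 e=1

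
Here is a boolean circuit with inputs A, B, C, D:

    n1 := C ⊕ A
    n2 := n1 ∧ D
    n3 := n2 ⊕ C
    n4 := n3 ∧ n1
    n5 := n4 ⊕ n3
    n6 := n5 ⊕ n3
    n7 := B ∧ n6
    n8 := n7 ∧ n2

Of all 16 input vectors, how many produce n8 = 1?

n8 = n7 ∧ n2 must be 1, so both n7 = 1 and n2 = 1.
n7 = B ∧ n6 must be 1, so both B = 1 and n6 = 1.
Satisfying assignments:
  A=1, B=1, C=0, D=1

1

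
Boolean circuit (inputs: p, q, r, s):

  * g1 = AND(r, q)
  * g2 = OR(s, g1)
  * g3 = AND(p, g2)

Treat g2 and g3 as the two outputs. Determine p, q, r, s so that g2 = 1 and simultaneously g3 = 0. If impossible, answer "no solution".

Check with p=0 q=0 r=0 s=1:
g1 = AND(r, q) = AND(0, 0) = 0
g2 = OR(s, g1) = OR(1, 0) = 1
g3 = AND(p, g2) = AND(0, 1) = 0
So g2 = 1 and g3 = 0.

p=0 q=0 r=0 s=1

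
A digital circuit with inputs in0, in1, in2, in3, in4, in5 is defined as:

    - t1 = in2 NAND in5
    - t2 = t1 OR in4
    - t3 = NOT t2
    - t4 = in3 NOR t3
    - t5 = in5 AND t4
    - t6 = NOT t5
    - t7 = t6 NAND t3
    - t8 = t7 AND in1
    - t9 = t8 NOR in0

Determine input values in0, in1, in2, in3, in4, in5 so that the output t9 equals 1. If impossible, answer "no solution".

Check with in0=0 in1=0 in2=1 in3=0 in4=0 in5=1:
t1 = in2 NAND in5 = 1 NAND 1 = 0
t2 = t1 OR in4 = 0 OR 0 = 0
t3 = NOT t2 = NOT 0 = 1
t4 = in3 NOR t3 = 0 NOR 1 = 0
t5 = in5 AND t4 = 1 AND 0 = 0
t6 = NOT t5 = NOT 0 = 1
t7 = t6 NAND t3 = 1 NAND 1 = 0
t8 = t7 AND in1 = 0 AND 0 = 0
t9 = t8 NOR in0 = 0 NOR 0 = 1
So t9 = 1 as required.

in0=0 in1=0 in2=1 in3=0 in4=0 in5=1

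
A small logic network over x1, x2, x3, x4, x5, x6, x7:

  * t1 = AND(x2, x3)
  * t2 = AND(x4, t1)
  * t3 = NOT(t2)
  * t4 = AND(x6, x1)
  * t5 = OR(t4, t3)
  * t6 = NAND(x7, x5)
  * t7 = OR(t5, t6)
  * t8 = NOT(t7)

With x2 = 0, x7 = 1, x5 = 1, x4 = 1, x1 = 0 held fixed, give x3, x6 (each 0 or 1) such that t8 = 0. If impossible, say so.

t8 = NOT(t7) must be 0, so t7 = 1.
t7 = OR(t5, t6) must be 1, so at least one of t5, t6 is 1.
Check with x2 = 0, x7 = 1, x5 = 1, x4 = 1, x1 = 0 and x3=0, x6=1:
t1 = AND(x2, x3) = AND(0, 0) = 0
t2 = AND(x4, t1) = AND(1, 0) = 0
t3 = NOT(t2) = NOT 0 = 1
t4 = AND(x6, x1) = AND(1, 0) = 0
t5 = OR(t4, t3) = OR(0, 1) = 1
t6 = NAND(x7, x5) = NAND(1, 1) = 0
t7 = OR(t5, t6) = OR(1, 0) = 1
t8 = NOT(t7) = NOT 1 = 0
So t8 = 0.

x3=0, x6=1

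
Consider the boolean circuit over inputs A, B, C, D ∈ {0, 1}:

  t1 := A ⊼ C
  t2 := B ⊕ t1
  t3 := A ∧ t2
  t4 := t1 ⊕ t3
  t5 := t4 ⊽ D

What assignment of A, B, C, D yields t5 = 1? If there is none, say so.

A=1, B=0, C=0, D=0

Check with A=1, B=0, C=0, D=0:
t1 = A ⊼ C = 1 ⊼ 0 = 1
t2 = B ⊕ t1 = 0 ⊕ 1 = 1
t3 = A ∧ t2 = 1 ∧ 1 = 1
t4 = t1 ⊕ t3 = 1 ⊕ 1 = 0
t5 = t4 ⊽ D = 0 ⊽ 0 = 1
So t5 = 1 as required.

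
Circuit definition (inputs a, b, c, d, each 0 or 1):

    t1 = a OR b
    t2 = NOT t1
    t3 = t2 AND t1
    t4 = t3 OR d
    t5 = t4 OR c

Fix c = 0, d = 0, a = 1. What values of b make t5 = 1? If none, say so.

With c = 0, d = 0, a = 1 fixed, none of the 2 settings of b give t5 = 1.
For example, with b=0:
t1 = a OR b = 1 OR 0 = 1
t2 = NOT t1 = NOT 1 = 0
t3 = t2 AND t1 = 0 AND 1 = 0
t4 = t3 OR d = 0 OR 0 = 0
t5 = t4 OR c = 0 OR 0 = 0
giving t5 = 0 ≠ 1.

no solution exists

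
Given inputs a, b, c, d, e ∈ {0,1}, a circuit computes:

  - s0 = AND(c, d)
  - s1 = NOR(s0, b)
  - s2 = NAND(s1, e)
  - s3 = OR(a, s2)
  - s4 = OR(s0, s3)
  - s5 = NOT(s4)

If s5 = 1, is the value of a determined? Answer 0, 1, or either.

s5 = NOT(s4) must be 1, so s4 = 0.
s4 = OR(s0, s3) must be 0, so both s0 = 0 and s3 = 0.
Every assignment with s5 = 1 has a = 0; there are 3 such assignment(s).
  a=0, b=0, c=0, d=0, e=1
  a=0, b=0, c=0, d=1, e=1
  a=0, b=0, c=1, d=0, e=1

0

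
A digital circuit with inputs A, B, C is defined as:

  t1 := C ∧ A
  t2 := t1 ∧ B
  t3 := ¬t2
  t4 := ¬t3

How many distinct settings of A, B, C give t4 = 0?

7

t4 = ¬t3 must be 0, so t3 = 1.
t3 = ¬t2 must be 1, so t2 = 0.
Enumerating the 8 input combinations, 7 give t4 = 0 and 1 give t4 = 1.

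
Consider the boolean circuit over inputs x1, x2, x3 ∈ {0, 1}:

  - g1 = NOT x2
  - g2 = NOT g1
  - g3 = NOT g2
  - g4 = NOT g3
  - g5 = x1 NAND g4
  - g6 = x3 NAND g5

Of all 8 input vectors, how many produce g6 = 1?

g6 = x3 NAND g5 must be 1, so at least one of x3, g5 is 0.
Enumerating the 8 input combinations, 5 give g6 = 1 and 3 give g6 = 0.

5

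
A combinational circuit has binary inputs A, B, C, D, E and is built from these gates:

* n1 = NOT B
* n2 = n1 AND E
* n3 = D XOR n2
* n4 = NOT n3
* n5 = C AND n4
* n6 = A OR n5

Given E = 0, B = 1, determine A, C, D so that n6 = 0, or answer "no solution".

n6 = A OR n5 must be 0, so both A = 0 and n5 = 0.
n5 = C AND n4 must be 0, so at least one of C, n4 is 0.
Check with E = 0, B = 1 and A=0, C=1, D=1:
n1 = NOT B = NOT 1 = 0
n2 = n1 AND E = 0 AND 0 = 0
n3 = D XOR n2 = 1 XOR 0 = 1
n4 = NOT n3 = NOT 1 = 0
n5 = C AND n4 = 1 AND 0 = 0
n6 = A OR n5 = 0 OR 0 = 0
So n6 = 0.

A=0, C=1, D=1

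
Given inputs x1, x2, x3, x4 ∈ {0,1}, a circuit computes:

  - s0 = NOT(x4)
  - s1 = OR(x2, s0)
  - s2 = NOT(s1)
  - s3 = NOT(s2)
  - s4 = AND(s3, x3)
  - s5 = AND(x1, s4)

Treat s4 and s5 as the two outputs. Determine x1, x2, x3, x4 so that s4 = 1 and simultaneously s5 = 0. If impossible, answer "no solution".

Check with x1=0, x2=1, x3=1, x4=1:
s0 = NOT(x4) = NOT 1 = 0
s1 = OR(x2, s0) = OR(1, 0) = 1
s2 = NOT(s1) = NOT 1 = 0
s3 = NOT(s2) = NOT 0 = 1
s4 = AND(s3, x3) = AND(1, 1) = 1
s5 = AND(x1, s4) = AND(0, 1) = 0
So s4 = 1 and s5 = 0.

x1=0, x2=1, x3=1, x4=1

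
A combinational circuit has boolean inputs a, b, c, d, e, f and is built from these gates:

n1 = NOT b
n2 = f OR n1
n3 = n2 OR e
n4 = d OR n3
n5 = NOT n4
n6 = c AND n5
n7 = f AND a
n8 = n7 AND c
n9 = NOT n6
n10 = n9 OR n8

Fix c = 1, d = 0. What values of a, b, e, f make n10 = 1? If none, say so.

a=1, b=1, e=0, f=1

n10 = n9 OR n8 must be 1, so at least one of n9, n8 is 1.
Check with c = 1, d = 0 and a=1, b=1, e=0, f=1:
n1 = NOT b = NOT 1 = 0
n2 = f OR n1 = 1 OR 0 = 1
n3 = n2 OR e = 1 OR 0 = 1
n4 = d OR n3 = 0 OR 1 = 1
n5 = NOT n4 = NOT 1 = 0
n6 = c AND n5 = 1 AND 0 = 0
n7 = f AND a = 1 AND 1 = 1
n8 = n7 AND c = 1 AND 1 = 1
n9 = NOT n6 = NOT 0 = 1
n10 = n9 OR n8 = 1 OR 1 = 1
So n10 = 1.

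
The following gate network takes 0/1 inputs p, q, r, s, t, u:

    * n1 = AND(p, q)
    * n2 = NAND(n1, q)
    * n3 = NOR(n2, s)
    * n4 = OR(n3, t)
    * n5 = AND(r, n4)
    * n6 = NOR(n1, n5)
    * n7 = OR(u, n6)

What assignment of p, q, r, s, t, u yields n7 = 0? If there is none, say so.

p=1, q=1, r=1, s=0, t=1, u=0

n7 = OR(u, n6) must be 0, so both u = 0 and n6 = 0.
n6 = NOR(n1, n5) must be 0, so at least one of n1, n5 is 1.
Check with p=1, q=1, r=1, s=0, t=1, u=0:
n1 = AND(p, q) = AND(1, 1) = 1
n2 = NAND(n1, q) = NAND(1, 1) = 0
n3 = NOR(n2, s) = NOR(0, 0) = 1
n4 = OR(n3, t) = OR(1, 1) = 1
n5 = AND(r, n4) = AND(1, 1) = 1
n6 = NOR(n1, n5) = NOR(1, 1) = 0
n7 = OR(u, n6) = OR(0, 0) = 0
So n7 = 0 as required.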